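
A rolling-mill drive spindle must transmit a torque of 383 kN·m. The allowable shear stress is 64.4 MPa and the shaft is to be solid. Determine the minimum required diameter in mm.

For a solid shaft τ_max = 16T/(πd³), so d = (16T/(π τ_allow))^(1/3) = (16·383000/(π·6.44×10^7))^(1/3) = 0.3117 m.

312 mm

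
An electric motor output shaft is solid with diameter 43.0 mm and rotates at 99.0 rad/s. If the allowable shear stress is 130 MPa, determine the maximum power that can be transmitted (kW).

J = πd⁴/32 = π(0.0430)⁴/32 = 3.356×10^-7 m⁴.
T_max = τ_allow·J/r = 1.30×10^8 × 3.356×10^-7 / 0.0215 = 2029 N·m.
ω = 99.0 rad/s, so P_max = T_max·ω = 2.009×10^5 W.

201 kW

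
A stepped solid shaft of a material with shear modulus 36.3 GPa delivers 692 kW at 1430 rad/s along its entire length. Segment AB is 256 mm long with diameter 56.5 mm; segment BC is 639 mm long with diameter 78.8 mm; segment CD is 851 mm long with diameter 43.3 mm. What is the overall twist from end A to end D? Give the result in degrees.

2.21°

ω = 1430 rad/s, so T = P/ω = 692×10³ / 1430 = 483.9 N·m.
J_AB = π(0.0565)⁴/32 = 1.00×10^-6 m⁴; J_BC = π(0.0788)⁴/32 = 3.79×10^-6 m⁴; J_CD = π(0.0433)⁴/32 = 3.45×10^-7 m⁴.
θ = (T/G)·Σ L_i/J_i = (483.9/36.3×10⁹)·(0.256/1.00×10^-6 + 0.639/3.79×10^-6 + 0.851/3.45×10^-7) = 0.03853 rad.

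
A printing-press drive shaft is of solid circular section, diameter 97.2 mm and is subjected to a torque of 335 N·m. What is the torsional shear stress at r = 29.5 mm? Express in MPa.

1.13 MPa

J = πd⁴/32 = π(0.0972)⁴/32 = 8.763×10^-6 m⁴.
Shear stress varies linearly with radius: τ = T·r/J = 335.0 × 0.0295 / 8.763×10^-6 = 1.128×10^6 Pa.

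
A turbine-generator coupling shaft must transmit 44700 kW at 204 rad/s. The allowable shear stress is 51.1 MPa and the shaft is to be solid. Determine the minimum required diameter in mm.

ω = 204 rad/s, so T = P/ω = 44700×10³ / 204.0 = 219100 N·m.
For a solid shaft τ_max = 16T/(πd³), so d = (16T/(π τ_allow))^(1/3) = (16·219100/(π·5.11×10^7))^(1/3) = 0.2795 m.

280 mm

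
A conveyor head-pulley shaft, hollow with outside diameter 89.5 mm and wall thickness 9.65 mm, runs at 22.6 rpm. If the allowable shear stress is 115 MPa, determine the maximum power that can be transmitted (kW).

23.8 kW

J = π(d_o⁴ − d_i⁴)/32 = π(0.0895⁴ − 0.0702⁴)/32 = 3.915×10^-6 m⁴.
T_max = τ_allow·J/r = 1.15×10^8 × 3.915×10^-6 / 0.0447 = 10060 N·m.
ω = 2π·22.6/60 = 2.367 rad/s, so P_max = T_max·ω = 2.381×10^4 W.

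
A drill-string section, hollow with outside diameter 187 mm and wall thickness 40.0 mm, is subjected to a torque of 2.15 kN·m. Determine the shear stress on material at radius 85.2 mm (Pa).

J = π(d_o⁴ − d_i⁴)/32 = π(0.187⁴ − 0.107⁴)/32 = 1.072×10^-4 m⁴.
Shear stress varies linearly with radius: τ = T·r/J = 2150 × 0.0852 / 1.072×10^-4 = 1.709×10^6 Pa.

1.71e6 Pa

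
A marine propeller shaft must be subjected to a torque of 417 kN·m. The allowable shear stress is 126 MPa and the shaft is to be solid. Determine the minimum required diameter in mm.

256 mm

For a solid shaft τ_max = 16T/(πd³), so d = (16T/(π τ_allow))^(1/3) = (16·417000/(π·1.26×10^8))^(1/3) = 0.2564 m.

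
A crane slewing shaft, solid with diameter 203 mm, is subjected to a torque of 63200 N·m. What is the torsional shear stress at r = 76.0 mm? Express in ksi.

J = πd⁴/32 = π(0.203)⁴/32 = 1.667×10^-4 m⁴.
Shear stress varies linearly with radius: τ = T·r/J = 63200 × 0.0760 / 1.667×10^-4 = 2.881×10^7 Pa.

4.18 ksi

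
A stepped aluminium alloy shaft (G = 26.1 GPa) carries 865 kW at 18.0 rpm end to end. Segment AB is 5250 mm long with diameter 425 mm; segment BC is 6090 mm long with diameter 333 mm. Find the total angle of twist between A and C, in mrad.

ω = 2π·18.0/60 = 1.885 rad/s, so T = P/ω = 865×10³ / 1.885 = 458900 N·m.
J_AB = π(0.425)⁴/32 = 3.20×10^-3 m⁴; J_BC = π(0.333)⁴/32 = 1.21×10^-3 m⁴.
θ = (T/G)·Σ L_i/J_i = (458900/26.1×10⁹)·(5.25/3.20×10^-3 + 6.09/1.21×10^-3) = 0.1175 rad.

118 mrad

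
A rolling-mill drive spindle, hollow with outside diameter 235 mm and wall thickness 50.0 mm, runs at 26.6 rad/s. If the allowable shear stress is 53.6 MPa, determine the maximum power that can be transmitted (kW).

J = π(d_o⁴ − d_i⁴)/32 = π(0.235⁴ − 0.135⁴)/32 = 2.668×10^-4 m⁴.
T_max = τ_allow·J/r = 5.36×10^7 × 2.668×10^-4 / 0.117 = 121700 N·m.
ω = 26.6 rad/s, so P_max = T_max·ω = 3.237×10^6 W.

3240 kW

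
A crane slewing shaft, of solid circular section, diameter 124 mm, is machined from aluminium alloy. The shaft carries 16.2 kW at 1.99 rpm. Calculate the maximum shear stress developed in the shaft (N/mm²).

208 N/mm²

ω = 2π·1.99/60 = 0.2084 rad/s, so T = P/ω = 16.2×10³ / 0.2084 = 77740 N·m.
J = πd⁴/32 = π(0.124)⁴/32 = 2.321×10^-5 m⁴.
τ_max = T·r/J = 77740 × 0.0620 / 2.321×10^-5 = 2.077×10^8 Pa.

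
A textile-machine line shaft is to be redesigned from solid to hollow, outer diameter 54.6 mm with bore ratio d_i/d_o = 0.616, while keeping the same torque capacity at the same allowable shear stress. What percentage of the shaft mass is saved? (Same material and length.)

Equal τ_max and T ⇒ the solid shaft needs d_s³ = d_o³(1−k⁴), so d_s = 54.6·(1−0.616⁴)^(1/3) = 51.84 mm.
Area ratio A_h/A_s = d_o²(1−k²)/d_s² = (1−k²)/(1−k⁴)^(2/3) = 0.6883.
Mass saving = 1 − 0.6883 = 31.2 %.

31.2 %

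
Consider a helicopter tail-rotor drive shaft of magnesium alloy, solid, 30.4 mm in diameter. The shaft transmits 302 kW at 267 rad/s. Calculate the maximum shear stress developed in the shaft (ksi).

29.7 ksi

ω = 267 rad/s, so T = P/ω = 302×10³ / 267.0 = 1131 N·m.
J = πd⁴/32 = π(0.0304)⁴/32 = 8.385×10^-8 m⁴.
τ_max = T·r/J = 1131 × 0.0152 / 8.385×10^-8 = 2.050×10^8 Pa.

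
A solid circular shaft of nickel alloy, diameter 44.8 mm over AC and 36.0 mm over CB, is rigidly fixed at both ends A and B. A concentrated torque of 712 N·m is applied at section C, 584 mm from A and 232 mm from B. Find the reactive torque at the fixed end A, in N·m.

347 N·m

Compatibility: T_A·a/J_AC = T_B·b/J_CB with T_A + T_B = T₀.
J_AC = 3.95×10^-7 m⁴, J_CB = 1.65×10^-7 m⁴, so T_A = T₀·(J_AC/a)/((J_AC/a)+(J_CB/b)) = 347.4 N·m, T_B = 364.6 N·m.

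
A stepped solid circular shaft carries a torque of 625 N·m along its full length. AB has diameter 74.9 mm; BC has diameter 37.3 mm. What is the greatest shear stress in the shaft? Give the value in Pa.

Under the same torque, τ_max = 16T/(πd³) is largest where d is smallest — segment BC (d = 37.3 mm).
τ_max = 16·625.0/(π·(0.0373)³) = 6.134×10^7 Pa.

6.13e7 Pa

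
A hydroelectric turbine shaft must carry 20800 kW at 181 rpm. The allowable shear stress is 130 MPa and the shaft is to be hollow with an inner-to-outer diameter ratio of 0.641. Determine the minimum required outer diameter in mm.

373 mm

ω = 2π·181/60 = 18.95 rad/s, so T = P/ω = 20800×10³ / 18.95 = 1.097e6 N·m.
For a hollow shaft with d_i/d_o = 0.641: τ_max = 16T/(π d_o³ (1−k⁴)), so d_o = [16T/(π τ_allow (1−k⁴))]^(1/3) = [16·1.097e6/(π·1.30×10^8·0.8312)]^(1/3) = 0.3726 m.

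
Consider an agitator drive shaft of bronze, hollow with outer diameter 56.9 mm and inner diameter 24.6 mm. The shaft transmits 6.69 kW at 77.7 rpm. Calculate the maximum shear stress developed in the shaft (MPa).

ω = 2π·77.7/60 = 8.137 rad/s, so T = P/ω = 6.69×10³ / 8.137 = 822.2 N·m.
J = π(d_o⁴ − d_i⁴)/32 = π(0.0569⁴ − 0.0246⁴)/32 = 9.931×10^-7 m⁴.
τ_max = T·r/J = 822.2 × 0.0284 / 9.931×10^-7 = 2.355×10^7 Pa.

23.6 MPa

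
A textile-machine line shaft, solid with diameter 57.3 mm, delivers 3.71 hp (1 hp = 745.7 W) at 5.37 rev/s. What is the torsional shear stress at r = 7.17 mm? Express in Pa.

556000 Pa

ω = 2π·5.37 = 33.74 rad/s, so T = P/ω = 3.71×745.7 / 33.74 = 81.99 N·m.
J = πd⁴/32 = π(0.0573)⁴/32 = 1.058×10^-6 m⁴.
Shear stress varies linearly with radius: τ = T·r/J = 81.99 × 0.00717 / 1.058×10^-6 = 5.555×10^5 Pa.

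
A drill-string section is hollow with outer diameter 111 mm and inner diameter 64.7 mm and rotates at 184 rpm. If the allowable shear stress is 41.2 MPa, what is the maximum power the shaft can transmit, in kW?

J = π(d_o⁴ − d_i⁴)/32 = π(0.111⁴ − 0.0647⁴)/32 = 1.318×10^-5 m⁴.
T_max = τ_allow·J/r = 4.12×10^7 × 1.318×10^-5 / 0.0555 = 9786 N·m.
ω = 2π·184/60 = 19.27 rad/s, so P_max = T_max·ω = 1.886×10^5 W.

189 kW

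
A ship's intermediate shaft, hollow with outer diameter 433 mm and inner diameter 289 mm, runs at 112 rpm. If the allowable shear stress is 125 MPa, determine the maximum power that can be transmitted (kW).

J = π(d_o⁴ − d_i⁴)/32 = π(0.433⁴ − 0.289⁴)/32 = 2.766×10^-3 m⁴.
T_max = τ_allow·J/r = 1.25×10^8 × 2.766×10^-3 / 0.216 = 1.597e6 N·m.
ω = 2π·112/60 = 11.73 rad/s, so P_max = T_max·ω = 1.873×10^7 W.

18700 kW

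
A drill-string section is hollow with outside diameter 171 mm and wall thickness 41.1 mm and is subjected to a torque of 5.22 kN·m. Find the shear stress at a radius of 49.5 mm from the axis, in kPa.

3320 kPa

J = π(d_o⁴ − d_i⁴)/32 = π(0.171⁴ − 0.0888⁴)/32 = 7.784×10^-5 m⁴.
Shear stress varies linearly with radius: τ = T·r/J = 5220 × 0.0495 / 7.784×10^-5 = 3.320×10^6 Pa.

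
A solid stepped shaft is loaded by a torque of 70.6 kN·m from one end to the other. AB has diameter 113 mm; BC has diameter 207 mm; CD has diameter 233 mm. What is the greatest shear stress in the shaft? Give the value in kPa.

Under the same torque, τ_max = 16T/(πd³) is largest where d is smallest — segment AB (d = 113 mm).
τ_max = 16·70600/(π·(0.113)³) = 2.492×10^8 Pa.

249000 kPa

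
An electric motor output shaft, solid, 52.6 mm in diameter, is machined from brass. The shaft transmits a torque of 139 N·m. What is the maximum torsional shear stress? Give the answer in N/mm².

4.86 N/mm²

J = πd⁴/32 = π(0.0526)⁴/32 = 7.515×10^-7 m⁴.
τ_max = T·r/J = 139.0 × 0.0263 / 7.515×10^-7 = 4.864×10^6 Pa.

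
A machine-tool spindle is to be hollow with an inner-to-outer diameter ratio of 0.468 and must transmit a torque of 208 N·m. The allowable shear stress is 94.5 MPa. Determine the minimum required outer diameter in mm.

For a hollow shaft with d_i/d_o = 0.468: τ_max = 16T/(π d_o³ (1−k⁴)), so d_o = [16T/(π τ_allow (1−k⁴))]^(1/3) = [16·208.0/(π·9.45×10^7·0.9520)]^(1/3) = 0.02275 m.

22.8 mm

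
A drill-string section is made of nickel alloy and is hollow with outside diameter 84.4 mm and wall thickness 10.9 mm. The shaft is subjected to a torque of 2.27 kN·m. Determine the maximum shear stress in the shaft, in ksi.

J = π(d_o⁴ − d_i⁴)/32 = π(0.0844⁴ − 0.0626⁴)/32 = 3.474×10^-6 m⁴.
τ_max = T·r/J = 2270 × 0.0422 / 3.474×10^-6 = 2.757×10^7 Pa.

4.00 ksi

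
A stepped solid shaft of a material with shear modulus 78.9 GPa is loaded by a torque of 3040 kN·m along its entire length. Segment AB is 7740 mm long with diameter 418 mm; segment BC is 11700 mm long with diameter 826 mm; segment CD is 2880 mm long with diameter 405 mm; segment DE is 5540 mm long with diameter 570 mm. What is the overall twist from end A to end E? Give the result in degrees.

J_AB = π(0.418)⁴/32 = 3.00×10^-3 m⁴; J_BC = π(0.826)⁴/32 = 0.0457 m⁴; J_CD = π(0.405)⁴/32 = 2.64×10^-3 m⁴; J_DE = π(0.570)⁴/32 = 0.0104 m⁴.
θ = (T/G)·Σ L_i/J_i = (3.040e6/78.9×10⁹)·(7.74/3.00×10^-3 + 11.7/0.0457 + 2.88/2.64×10^-3 + 5.54/0.0104) = 0.1720 rad.

9.85°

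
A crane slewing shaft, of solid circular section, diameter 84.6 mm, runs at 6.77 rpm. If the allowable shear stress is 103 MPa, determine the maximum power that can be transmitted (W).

8680 W

J = πd⁴/32 = π(0.0846)⁴/32 = 5.029×10^-6 m⁴.
T_max = τ_allow·J/r = 1.03×10^8 × 5.029×10^-6 / 0.0423 = 12250 N·m.
ω = 2π·6.77/60 = 0.7090 rad/s, so P_max = T_max·ω = 8682 W.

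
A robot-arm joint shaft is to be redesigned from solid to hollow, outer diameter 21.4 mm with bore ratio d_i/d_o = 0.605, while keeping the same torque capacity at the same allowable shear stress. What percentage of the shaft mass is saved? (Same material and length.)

Equal τ_max and T ⇒ the solid shaft needs d_s³ = d_o³(1−k⁴), so d_s = 21.4·(1−0.605⁴)^(1/3) = 20.40 mm.
Area ratio A_h/A_s = d_o²(1−k²)/d_s² = (1−k²)/(1−k⁴)^(2/3) = 0.6978.
Mass saving = 1 − 0.6978 = 30.2 %.

30.2 %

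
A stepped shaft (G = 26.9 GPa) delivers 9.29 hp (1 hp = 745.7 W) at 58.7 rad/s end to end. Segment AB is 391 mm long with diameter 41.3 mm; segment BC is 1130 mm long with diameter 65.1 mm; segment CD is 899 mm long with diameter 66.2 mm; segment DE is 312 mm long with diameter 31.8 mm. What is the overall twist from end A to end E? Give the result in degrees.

ω = 58.7 rad/s, so T = P/ω = 9.29×745.7 / 58.70 = 118.0 N·m.
J_AB = π(0.0413)⁴/32 = 2.86×10^-7 m⁴; J_BC = π(0.0651)⁴/32 = 1.76×10^-6 m⁴; J_CD = π(0.0662)⁴/32 = 1.89×10^-6 m⁴; J_DE = π(0.0318)⁴/32 = 1.00×10^-7 m⁴.
θ = (T/G)·Σ L_i/J_i = (118.0/26.9×10⁹)·(0.391/2.86×10^-7 + 1.13/1.76×10^-6 + 0.899/1.89×10^-6 + 0.312/1.00×10^-7) = 0.02454 rad.

1.41°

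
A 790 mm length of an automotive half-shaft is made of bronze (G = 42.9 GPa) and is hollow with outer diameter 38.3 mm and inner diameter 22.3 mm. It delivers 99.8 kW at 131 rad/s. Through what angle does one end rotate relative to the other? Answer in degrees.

4.30°

ω = 131 rad/s, so T = P/ω = 99.8×10³ / 131.0 = 761.8 N·m.
J = π(d_o⁴ − d_i⁴)/32 = π(0.0383⁴ − 0.0223⁴)/32 = 1.870×10^-7 m⁴.
θ = T·L/(G·J) = 761.8 × 0.790 / (42.9×10⁹ × 1.870×10^-7) = 0.07503 rad.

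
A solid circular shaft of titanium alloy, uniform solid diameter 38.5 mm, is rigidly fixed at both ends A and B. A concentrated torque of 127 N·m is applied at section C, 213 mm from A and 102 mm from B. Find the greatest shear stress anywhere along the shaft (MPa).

With uniform GJ and both ends fixed, compatibility θ_AC = θ_CB gives T_A·a = T_B·b, together with T_A + T_B = T₀.
T_A = T₀·b/(a+b) = 127.0·102/315.0 = 41.12 N·m; T_B = 85.88 N·m.
τ in each portion: τ_AC = 3.67×10^6 Pa, τ_CB = 7.66×10^6 Pa; maximum is in CB.
τ_max = T_CB·r/J = 85.88·0.0192/2.16×10^-7 = 7.664×10^6 Pa.

7.66 MPa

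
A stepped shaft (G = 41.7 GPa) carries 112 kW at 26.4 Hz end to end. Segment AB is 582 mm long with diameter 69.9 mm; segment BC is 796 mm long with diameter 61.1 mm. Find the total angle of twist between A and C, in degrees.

0.770°

ω = 2π·26.4 = 165.9 rad/s, so T = P/ω = 112×10³ / 165.9 = 675.2 N·m.
J_AB = π(0.0699)⁴/32 = 2.34×10^-6 m⁴; J_BC = π(0.0611)⁴/32 = 1.37×10^-6 m⁴.
θ = (T/G)·Σ L_i/J_i = (675.2/41.7×10⁹)·(0.582/2.34×10^-6 + 0.796/1.37×10^-6) = 0.01344 rad.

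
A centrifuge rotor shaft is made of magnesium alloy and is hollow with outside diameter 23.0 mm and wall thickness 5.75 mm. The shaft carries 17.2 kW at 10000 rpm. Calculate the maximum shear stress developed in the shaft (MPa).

7.33 MPa

ω = 2π·10000/60 = 1047 rad/s, so T = P/ω = 17.2×10³ / 1047 = 16.42 N·m.
J = π(d_o⁴ − d_i⁴)/32 = π(0.0230⁴ − 0.0115⁴)/32 = 2.576×10^-8 m⁴.
τ_max = T·r/J = 16.42 × 0.0115 / 2.576×10^-8 = 7.334×10^6 Pa.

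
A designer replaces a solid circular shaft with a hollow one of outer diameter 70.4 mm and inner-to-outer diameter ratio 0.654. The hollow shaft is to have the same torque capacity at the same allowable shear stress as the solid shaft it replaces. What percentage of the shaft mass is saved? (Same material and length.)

34.5 %

Equal τ_max and T ⇒ the solid shaft needs d_s³ = d_o³(1−k⁴), so d_s = 70.4·(1−0.654⁴)^(1/3) = 65.81 mm.
Area ratio A_h/A_s = d_o²(1−k²)/d_s² = (1−k²)/(1−k⁴)^(2/3) = 0.6548.
Mass saving = 1 − 0.6548 = 34.5 %.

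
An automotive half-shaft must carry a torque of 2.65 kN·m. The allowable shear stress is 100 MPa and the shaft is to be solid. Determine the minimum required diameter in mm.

For a solid shaft τ_max = 16T/(πd³), so d = (16T/(π τ_allow))^(1/3) = (16·2650/(π·1.00×10^8))^(1/3) = 0.05129 m.

51.3 mm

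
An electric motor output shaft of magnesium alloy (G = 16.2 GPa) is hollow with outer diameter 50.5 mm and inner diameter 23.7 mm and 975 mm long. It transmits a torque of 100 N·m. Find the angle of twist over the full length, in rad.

0.00991 rad

J = π(d_o⁴ − d_i⁴)/32 = π(0.0505⁴ − 0.0237⁴)/32 = 6.075×10^-7 m⁴.
θ = T·L/(G·J) = 100.0 × 0.975 / (16.2×10⁹ × 6.075×10^-7) = 9.906×10^-3 rad.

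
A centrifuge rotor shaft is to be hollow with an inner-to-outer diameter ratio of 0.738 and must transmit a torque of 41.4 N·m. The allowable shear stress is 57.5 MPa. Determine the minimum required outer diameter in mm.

For a hollow shaft with d_i/d_o = 0.738: τ_max = 16T/(π d_o³ (1−k⁴)), so d_o = [16T/(π τ_allow (1−k⁴))]^(1/3) = [16·41.40/(π·5.75×10^7·0.7034)]^(1/3) = 0.01734 m.

17.3 mm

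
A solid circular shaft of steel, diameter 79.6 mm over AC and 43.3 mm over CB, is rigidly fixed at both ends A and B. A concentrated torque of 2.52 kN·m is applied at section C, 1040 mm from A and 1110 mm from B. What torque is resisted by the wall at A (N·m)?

Compatibility: T_A·a/J_AC = T_B·b/J_CB with T_A + T_B = T₀.
J_AC = 3.94×10^-6 m⁴, J_CB = 3.45×10^-7 m⁴, so T_A = T₀·(J_AC/a)/((J_AC/a)+(J_CB/b)) = 2329 N·m, T_B = 191.1 N·m.

2330 N·m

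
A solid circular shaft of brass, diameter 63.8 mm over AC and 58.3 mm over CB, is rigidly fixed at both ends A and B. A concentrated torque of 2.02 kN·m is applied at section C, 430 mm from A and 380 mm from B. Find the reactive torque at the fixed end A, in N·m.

1130 N·m

Compatibility: T_A·a/J_AC = T_B·b/J_CB with T_A + T_B = T₀.
J_AC = 1.63×10^-6 m⁴, J_CB = 1.13×10^-6 m⁴, so T_A = T₀·(J_AC/a)/((J_AC/a)+(J_CB/b)) = 1129 N·m, T_B = 890.9 N·m.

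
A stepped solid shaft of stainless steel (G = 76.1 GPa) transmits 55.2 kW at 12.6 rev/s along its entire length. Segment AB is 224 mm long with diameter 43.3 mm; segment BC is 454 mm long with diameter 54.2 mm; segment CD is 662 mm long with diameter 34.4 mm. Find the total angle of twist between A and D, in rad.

ω = 2π·12.6 = 79.17 rad/s, so T = P/ω = 55.2×10³ / 79.17 = 697.3 N·m.
J_AB = π(0.0433)⁴/32 = 3.45×10^-7 m⁴; J_BC = π(0.0542)⁴/32 = 8.47×10^-7 m⁴; J_CD = π(0.0344)⁴/32 = 1.37×10^-7 m⁴.
θ = (T/G)·Σ L_i/J_i = (697.3/76.1×10⁹)·(0.224/3.45×10^-7 + 0.454/8.47×10^-7 + 0.662/1.37×10^-7) = 0.05498 rad.

0.0550 rad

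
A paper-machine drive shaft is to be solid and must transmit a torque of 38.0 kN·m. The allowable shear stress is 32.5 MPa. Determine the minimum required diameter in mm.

181 mm

For a solid shaft τ_max = 16T/(πd³), so d = (16T/(π τ_allow))^(1/3) = (16·38000/(π·3.25×10^7))^(1/3) = 0.1813 m.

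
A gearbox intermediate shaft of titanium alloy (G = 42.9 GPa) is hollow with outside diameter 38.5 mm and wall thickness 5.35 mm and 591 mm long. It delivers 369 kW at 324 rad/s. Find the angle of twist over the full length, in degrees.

5.72°

ω = 324 rad/s, so T = P/ω = 369×10³ / 324.0 = 1139 N·m.
J = π(d_o⁴ − d_i⁴)/32 = π(0.0385⁴ − 0.0278⁴)/32 = 1.571×10^-7 m⁴.
θ = T·L/(G·J) = 1139 × 0.591 / (42.9×10⁹ × 1.571×10^-7) = 0.09990 rad.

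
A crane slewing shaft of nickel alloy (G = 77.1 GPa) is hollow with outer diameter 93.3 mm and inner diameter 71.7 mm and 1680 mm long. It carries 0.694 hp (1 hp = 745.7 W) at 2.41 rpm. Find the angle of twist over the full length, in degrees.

ω = 2π·2.41/60 = 0.2524 rad/s, so T = P/ω = 0.694×745.7 / 0.2524 = 2051 N·m.
J = π(d_o⁴ − d_i⁴)/32 = π(0.0933⁴ − 0.0717⁴)/32 = 4.845×10^-6 m⁴.
θ = T·L/(G·J) = 2051 × 1.68 / (77.1×10⁹ × 4.845×10^-6) = 9.223×10^-3 rad.

0.528°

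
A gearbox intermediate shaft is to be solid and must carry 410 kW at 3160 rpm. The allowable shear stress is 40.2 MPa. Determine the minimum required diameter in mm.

ω = 2π·3160/60 = 330.9 rad/s, so T = P/ω = 410×10³ / 330.9 = 1239 N·m.
For a solid shaft τ_max = 16T/(πd³), so d = (16T/(π τ_allow))^(1/3) = (16·1239/(π·4.02×10^7))^(1/3) = 0.05394 m.

53.9 mm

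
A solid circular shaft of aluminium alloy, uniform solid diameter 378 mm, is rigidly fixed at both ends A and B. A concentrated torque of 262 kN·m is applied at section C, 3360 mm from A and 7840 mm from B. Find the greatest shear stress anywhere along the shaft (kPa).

17300 kPa

With uniform GJ and both ends fixed, compatibility θ_AC = θ_CB gives T_A·a = T_B·b, together with T_A + T_B = T₀.
T_A = T₀·b/(a+b) = 262000·7840/11200 = 183400 N·m; T_B = 78600 N·m.
τ in each portion: τ_AC = 1.73×10^7 Pa, τ_CB = 7.41×10^6 Pa; maximum is in AC.
τ_max = T_AC·r/J = 183400·0.189/2.00×10^-3 = 1.729×10^7 Pa.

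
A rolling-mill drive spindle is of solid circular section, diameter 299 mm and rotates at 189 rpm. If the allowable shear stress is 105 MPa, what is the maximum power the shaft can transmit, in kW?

J = πd⁴/32 = π(0.299)⁴/32 = 7.847×10^-4 m⁴.
T_max = τ_allow·J/r = 1.05×10^8 × 7.847×10^-4 / 0.149 = 551100 N·m.
ω = 2π·189/60 = 19.79 rad/s, so P_max = T_max·ω = 1.091×10^7 W.

10900 kW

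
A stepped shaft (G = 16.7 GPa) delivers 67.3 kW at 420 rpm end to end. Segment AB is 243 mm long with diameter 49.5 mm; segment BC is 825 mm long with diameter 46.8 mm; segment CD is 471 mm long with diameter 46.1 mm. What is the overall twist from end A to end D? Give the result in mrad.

296 mrad

ω = 2π·420/60 = 43.98 rad/s, so T = P/ω = 67.3×10³ / 43.98 = 1530 N·m.
J_AB = π(0.0495)⁴/32 = 5.89×10^-7 m⁴; J_BC = π(0.0468)⁴/32 = 4.71×10^-7 m⁴; J_CD = π(0.0461)⁴/32 = 4.43×10^-7 m⁴.
θ = (T/G)·Σ L_i/J_i = (1530/16.7×10⁹)·(0.243/5.89×10^-7 + 0.825/4.71×10^-7 + 0.471/4.43×10^-7) = 0.2956 rad.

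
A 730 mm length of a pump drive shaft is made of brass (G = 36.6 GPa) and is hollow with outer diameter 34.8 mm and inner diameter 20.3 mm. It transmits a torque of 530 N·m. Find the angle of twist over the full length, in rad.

0.0830 rad

J = π(d_o⁴ − d_i⁴)/32 = π(0.0348⁴ − 0.0203⁴)/32 = 1.273×10^-7 m⁴.
θ = T·L/(G·J) = 530.0 × 0.730 / (36.6×10⁹ × 1.273×10^-7) = 0.08303 rad.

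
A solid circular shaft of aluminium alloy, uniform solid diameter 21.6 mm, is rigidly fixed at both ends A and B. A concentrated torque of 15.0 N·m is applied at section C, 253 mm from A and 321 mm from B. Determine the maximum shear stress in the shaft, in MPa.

With uniform GJ and both ends fixed, compatibility θ_AC = θ_CB gives T_A·a = T_B·b, together with T_A + T_B = T₀.
T_A = T₀·b/(a+b) = 15.00·321/574.0 = 8.389 N·m; T_B = 6.611 N·m.
τ in each portion: τ_AC = 4.24×10^6 Pa, τ_CB = 3.34×10^6 Pa; maximum is in AC.
τ_max = T_AC·r/J = 8.389·0.0108/2.14×10^-8 = 4.239×10^6 Pa.

4.24 MPa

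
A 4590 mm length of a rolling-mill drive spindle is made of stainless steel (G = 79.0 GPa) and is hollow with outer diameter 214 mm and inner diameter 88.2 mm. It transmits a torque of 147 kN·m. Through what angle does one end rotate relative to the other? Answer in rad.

J = π(d_o⁴ − d_i⁴)/32 = π(0.214⁴ − 0.0882⁴)/32 = 2.000×10^-4 m⁴.
θ = T·L/(G·J) = 147000 × 4.59 / (79.0×10⁹ × 2.000×10^-4) = 0.04271 rad.

0.0427 rad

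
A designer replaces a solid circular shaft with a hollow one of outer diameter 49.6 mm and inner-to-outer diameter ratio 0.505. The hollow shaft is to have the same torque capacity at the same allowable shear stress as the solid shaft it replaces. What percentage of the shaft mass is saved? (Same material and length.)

Equal τ_max and T ⇒ the solid shaft needs d_s³ = d_o³(1−k⁴), so d_s = 49.6·(1−0.505⁴)^(1/3) = 48.50 mm.
Area ratio A_h/A_s = d_o²(1−k²)/d_s² = (1−k²)/(1−k⁴)^(2/3) = 0.7791.
Mass saving = 1 − 0.7791 = 22.1 %.

22.1 %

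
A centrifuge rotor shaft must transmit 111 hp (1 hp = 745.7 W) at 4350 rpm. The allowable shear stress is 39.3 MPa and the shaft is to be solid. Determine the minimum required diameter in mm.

28.7 mm

ω = 2π·4350/60 = 455.5 rad/s, so T = P/ω = 111×745.7 / 455.5 = 181.7 N·m.
For a solid shaft τ_max = 16T/(πd³), so d = (16T/(π τ_allow))^(1/3) = (16·181.7/(π·3.93×10^7))^(1/3) = 0.02866 m.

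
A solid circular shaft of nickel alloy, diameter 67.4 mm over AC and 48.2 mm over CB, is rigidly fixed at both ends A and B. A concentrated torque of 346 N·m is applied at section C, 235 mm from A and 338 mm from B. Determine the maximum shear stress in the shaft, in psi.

706 psi

Compatibility: T_A·a/J_AC = T_B·b/J_CB with T_A + T_B = T₀.
J_AC = 2.03×10^-6 m⁴, J_CB = 5.30×10^-7 m⁴, so T_A = T₀·(J_AC/a)/((J_AC/a)+(J_CB/b)) = 292.8 N·m, T_B = 53.24 N·m.
τ in each portion: τ_AC = 4.87×10^6 Pa, τ_CB = 2.42×10^6 Pa; maximum is in AC.
τ_max = T_AC·r/J = 292.8·0.0337/2.03×10^-6 = 4.870×10^6 Pa.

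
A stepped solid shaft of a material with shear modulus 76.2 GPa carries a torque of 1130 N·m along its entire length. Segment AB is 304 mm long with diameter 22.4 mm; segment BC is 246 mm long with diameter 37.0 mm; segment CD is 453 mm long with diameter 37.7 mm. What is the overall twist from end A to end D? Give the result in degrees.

13.5°

J_AB = π(0.0224)⁴/32 = 2.47×10^-8 m⁴; J_BC = π(0.0370)⁴/32 = 1.84×10^-7 m⁴; J_CD = π(0.0377)⁴/32 = 1.98×10^-7 m⁴.
θ = (T/G)·Σ L_i/J_i = (1130/76.2×10⁹)·(0.304/2.47×10^-8 + 0.246/1.84×10^-7 + 0.453/1.98×10^-7) = 0.2361 rad.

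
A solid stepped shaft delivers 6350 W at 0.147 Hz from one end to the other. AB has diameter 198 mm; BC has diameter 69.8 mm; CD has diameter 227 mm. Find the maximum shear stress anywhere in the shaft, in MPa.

103 MPa

ω = 2π·0.147 = 0.9236 rad/s, so T = P/ω = 6350 / 0.9236 = 6875 N·m.
Under the same torque, τ_max = 16T/(πd³) is largest where d is smallest — segment BC (d = 69.8 mm).
τ_max = 16·6875/(π·(0.0698)³) = 1.030×10^8 Pa.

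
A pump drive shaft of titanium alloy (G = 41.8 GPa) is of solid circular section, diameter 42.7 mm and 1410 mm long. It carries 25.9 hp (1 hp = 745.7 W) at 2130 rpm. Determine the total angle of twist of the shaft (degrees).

ω = 2π·2130/60 = 223.1 rad/s, so T = P/ω = 25.9×745.7 / 223.1 = 86.59 N·m.
J = πd⁴/32 = π(0.0427)⁴/32 = 3.264×10^-7 m⁴.
θ = T·L/(G·J) = 86.59 × 1.41 / (41.8×10⁹ × 3.264×10^-7) = 8.949×10^-3 rad.

0.513°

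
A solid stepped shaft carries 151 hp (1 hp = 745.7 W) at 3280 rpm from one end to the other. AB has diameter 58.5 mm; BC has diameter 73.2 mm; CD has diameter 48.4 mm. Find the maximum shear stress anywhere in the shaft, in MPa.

14.7 MPa

ω = 2π·3280/60 = 343.5 rad/s, so T = P/ω = 151×745.7 / 343.5 = 327.8 N·m.
Under the same torque, τ_max = 16T/(πd³) is largest where d is smallest — segment CD (d = 48.4 mm).
τ_max = 16·327.8/(π·(0.0484)³) = 1.473×10^7 Pa.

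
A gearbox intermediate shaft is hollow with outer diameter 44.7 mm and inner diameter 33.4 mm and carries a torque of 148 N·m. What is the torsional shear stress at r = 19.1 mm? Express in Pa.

1.05e7 Pa

J = π(d_o⁴ − d_i⁴)/32 = π(0.0447⁴ − 0.0334⁴)/32 = 2.698×10^-7 m⁴.
Shear stress varies linearly with radius: τ = T·r/J = 148.0 × 0.0191 / 2.698×10^-7 = 1.048×10^7 Pa.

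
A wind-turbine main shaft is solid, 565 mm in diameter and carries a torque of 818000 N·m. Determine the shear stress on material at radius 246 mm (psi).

J = πd⁴/32 = π(0.565)⁴/32 = 0.01000 m⁴.
Shear stress varies linearly with radius: τ = T·r/J = 818000 × 0.246 / 0.01000 = 2.011×10^7 Pa.

2920 psi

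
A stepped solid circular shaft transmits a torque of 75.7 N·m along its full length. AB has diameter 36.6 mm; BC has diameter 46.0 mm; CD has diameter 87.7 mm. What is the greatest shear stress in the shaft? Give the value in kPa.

7860 kPa

Under the same torque, τ_max = 16T/(πd³) is largest where d is smallest — segment AB (d = 36.6 mm).
τ_max = 16·75.70/(π·(0.0366)³) = 7.864×10^6 Pa.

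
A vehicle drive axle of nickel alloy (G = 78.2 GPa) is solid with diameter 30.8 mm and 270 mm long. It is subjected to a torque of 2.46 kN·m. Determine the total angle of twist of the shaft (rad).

0.0961 rad

J = πd⁴/32 = π(0.0308)⁴/32 = 8.835×10^-8 m⁴.
θ = T·L/(G·J) = 2460 × 0.270 / (78.2×10⁹ × 8.835×10^-8) = 0.09614 rad.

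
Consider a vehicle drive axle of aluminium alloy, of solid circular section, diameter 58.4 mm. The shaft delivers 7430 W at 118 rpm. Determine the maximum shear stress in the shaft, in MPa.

15.4 MPa

ω = 2π·118/60 = 12.36 rad/s, so T = P/ω = 7430 / 12.36 = 601.3 N·m.
J = πd⁴/32 = π(0.0584)⁴/32 = 1.142×10^-6 m⁴.
τ_max = T·r/J = 601.3 × 0.0292 / 1.142×10^-6 = 1.537×10^7 Pa.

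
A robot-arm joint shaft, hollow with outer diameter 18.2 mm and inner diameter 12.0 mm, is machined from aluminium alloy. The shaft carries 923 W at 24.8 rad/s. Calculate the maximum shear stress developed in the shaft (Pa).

ω = 24.8 rad/s, so T = P/ω = 923 / 24.80 = 37.22 N·m.
J = π(d_o⁴ − d_i⁴)/32 = π(0.0182⁴ − 0.0120⁴)/32 = 8.736×10^-9 m⁴.
τ_max = T·r/J = 37.22 × 0.00910 / 8.736×10^-9 = 3.877×10^7 Pa.

3.88e7 Pa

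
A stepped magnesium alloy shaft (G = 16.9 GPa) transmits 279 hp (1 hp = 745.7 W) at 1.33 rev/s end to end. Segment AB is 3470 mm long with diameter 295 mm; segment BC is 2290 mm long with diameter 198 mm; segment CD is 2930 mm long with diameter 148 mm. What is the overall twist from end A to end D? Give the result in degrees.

ω = 2π·1.33 = 8.357 rad/s, so T = P/ω = 279×745.7 / 8.357 = 24900 N·m.
J_AB = π(0.295)⁴/32 = 7.44×10^-4 m⁴; J_BC = π(0.198)⁴/32 = 1.51×10^-4 m⁴; J_CD = π(0.148)⁴/32 = 4.71×10^-5 m⁴.
θ = (T/G)·Σ L_i/J_i = (24900/16.9×10⁹)·(3.47/7.44×10^-4 + 2.29/1.51×10^-4 + 2.93/4.71×10^-5) = 0.1209 rad.

6.93°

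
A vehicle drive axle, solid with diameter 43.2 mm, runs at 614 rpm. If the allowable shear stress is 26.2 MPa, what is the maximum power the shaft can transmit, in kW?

J = πd⁴/32 = π(0.0432)⁴/32 = 3.419×10^-7 m⁴.
T_max = τ_allow·J/r = 2.62×10^7 × 3.419×10^-7 / 0.0216 = 414.7 N·m.
ω = 2π·614/60 = 64.30 rad/s, so P_max = T_max·ω = 2.667×10^4 W.

26.7 kW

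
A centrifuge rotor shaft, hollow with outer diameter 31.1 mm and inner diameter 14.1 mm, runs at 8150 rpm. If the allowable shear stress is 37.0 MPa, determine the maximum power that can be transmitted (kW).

179 kW

J = π(d_o⁴ − d_i⁴)/32 = π(0.0311⁴ − 0.0141⁴)/32 = 8.796×10^-8 m⁴.
T_max = τ_allow·J/r = 3.70×10^7 × 8.796×10^-8 / 0.0156 = 209.3 N·m.
ω = 2π·8150/60 = 853.5 rad/s, so P_max = T_max·ω = 1.786×10^5 W.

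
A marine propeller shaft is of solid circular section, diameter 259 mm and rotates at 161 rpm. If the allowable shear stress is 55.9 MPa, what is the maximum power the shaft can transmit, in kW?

3220 kW

J = πd⁴/32 = π(0.259)⁴/32 = 4.418×10^-4 m⁴.
T_max = τ_allow·J/r = 5.59×10^7 × 4.418×10^-4 / 0.130 = 190700 N·m.
ω = 2π·161/60 = 16.86 rad/s, so P_max = T_max·ω = 3.215×10^6 W.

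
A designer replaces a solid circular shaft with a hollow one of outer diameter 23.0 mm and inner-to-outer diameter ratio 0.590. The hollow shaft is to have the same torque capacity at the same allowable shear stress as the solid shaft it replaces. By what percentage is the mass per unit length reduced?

Equal τ_max and T ⇒ the solid shaft needs d_s³ = d_o³(1−k⁴), so d_s = 23.0·(1−0.590⁴)^(1/3) = 22.03 mm.
Area ratio A_h/A_s = d_o²(1−k²)/d_s² = (1−k²)/(1−k⁴)^(2/3) = 0.7105.
Mass saving = 1 − 0.7105 = 28.9 %.

28.9 %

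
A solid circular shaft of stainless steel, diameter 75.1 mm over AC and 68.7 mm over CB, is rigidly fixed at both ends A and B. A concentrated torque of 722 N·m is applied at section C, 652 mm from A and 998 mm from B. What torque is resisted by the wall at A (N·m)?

495 N·m

Compatibility: T_A·a/J_AC = T_B·b/J_CB with T_A + T_B = T₀.
J_AC = 3.12×10^-6 m⁴, J_CB = 2.19×10^-6 m⁴, so T_A = T₀·(J_AC/a)/((J_AC/a)+(J_CB/b)) = 495.4 N·m, T_B = 226.6 N·m.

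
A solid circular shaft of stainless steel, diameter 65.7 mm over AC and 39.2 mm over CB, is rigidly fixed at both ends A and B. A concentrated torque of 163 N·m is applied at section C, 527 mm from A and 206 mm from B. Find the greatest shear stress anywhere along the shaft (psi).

Compatibility: T_A·a/J_AC = T_B·b/J_CB with T_A + T_B = T₀.
J_AC = 1.83×10^-6 m⁴, J_CB = 2.32×10^-7 m⁴, so T_A = T₀·(J_AC/a)/((J_AC/a)+(J_CB/b)) = 123.1 N·m, T_B = 39.91 N·m.
τ in each portion: τ_AC = 2.21×10^6 Pa, τ_CB = 3.37×10^6 Pa; maximum is in CB.
τ_max = T_CB·r/J = 39.91·0.0196/2.32×10^-7 = 3.374×10^6 Pa.

489 psi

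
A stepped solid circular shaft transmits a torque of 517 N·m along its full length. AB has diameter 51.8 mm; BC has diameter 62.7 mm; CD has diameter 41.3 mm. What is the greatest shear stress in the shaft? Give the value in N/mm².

37.4 N/mm²

Under the same torque, τ_max = 16T/(πd³) is largest where d is smallest — segment CD (d = 41.3 mm).
τ_max = 16·517.0/(π·(0.0413)³) = 3.738×10^7 Pa.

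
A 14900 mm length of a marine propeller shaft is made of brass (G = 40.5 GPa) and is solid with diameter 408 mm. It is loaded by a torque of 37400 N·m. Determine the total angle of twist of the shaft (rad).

J = πd⁴/32 = π(0.408)⁴/32 = 2.720×10^-3 m⁴.
θ = T·L/(G·J) = 37400 × 14.9 / (40.5×10⁹ × 2.720×10^-3) = 5.058×10^-3 rad.

0.00506 rad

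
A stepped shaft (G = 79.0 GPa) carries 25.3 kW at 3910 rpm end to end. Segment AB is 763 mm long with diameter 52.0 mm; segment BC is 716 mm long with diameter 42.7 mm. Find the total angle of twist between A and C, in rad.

0.00255 rad

ω = 2π·3910/60 = 409.5 rad/s, so T = P/ω = 25.3×10³ / 409.5 = 61.79 N·m.
J_AB = π(0.0520)⁴/32 = 7.18×10^-7 m⁴; J_BC = π(0.0427)⁴/32 = 3.26×10^-7 m⁴.
θ = (T/G)·Σ L_i/J_i = (61.79/79.0×10⁹)·(0.763/7.18×10^-7 + 0.716/3.26×10^-7) = 2.547×10^-3 rad.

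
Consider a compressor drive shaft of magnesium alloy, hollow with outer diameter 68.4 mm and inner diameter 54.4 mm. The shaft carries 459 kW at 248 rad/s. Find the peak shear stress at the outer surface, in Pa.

ω = 248 rad/s, so T = P/ω = 459×10³ / 248.0 = 1851 N·m.
J = π(d_o⁴ − d_i⁴)/32 = π(0.0684⁴ − 0.0544⁴)/32 = 1.289×10^-6 m⁴.
τ_max = T·r/J = 1851 × 0.0342 / 1.289×10^-6 = 4.910×10^7 Pa.

4.91e7 Pa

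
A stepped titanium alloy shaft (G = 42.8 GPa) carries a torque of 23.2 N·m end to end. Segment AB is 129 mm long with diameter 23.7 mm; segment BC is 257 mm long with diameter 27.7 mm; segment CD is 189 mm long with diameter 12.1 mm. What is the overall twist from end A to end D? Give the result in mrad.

J_AB = π(0.0237)⁴/32 = 3.10×10^-8 m⁴; J_BC = π(0.0277)⁴/32 = 5.78×10^-8 m⁴; J_CD = π(0.0121)⁴/32 = 2.10×10^-9 m⁴.
θ = (T/G)·Σ L_i/J_i = (23.20/42.8×10⁹)·(0.129/3.10×10^-8 + 0.257/5.78×10^-8 + 0.189/2.10×10^-9) = 0.05335 rad.

53.3 mrad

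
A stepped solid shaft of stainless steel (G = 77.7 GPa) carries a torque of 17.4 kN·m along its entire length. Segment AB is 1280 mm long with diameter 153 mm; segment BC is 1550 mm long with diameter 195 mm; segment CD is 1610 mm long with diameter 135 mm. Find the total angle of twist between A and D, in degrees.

J_AB = π(0.153)⁴/32 = 5.38×10^-5 m⁴; J_BC = π(0.195)⁴/32 = 1.42×10^-4 m⁴; J_CD = π(0.135)⁴/32 = 3.26×10^-5 m⁴.
θ = (T/G)·Σ L_i/J_i = (17400/77.7×10⁹)·(1.28/5.38×10^-5 + 1.55/1.42×10^-4 + 1.61/3.26×10^-5) = 0.01883 rad.

1.08°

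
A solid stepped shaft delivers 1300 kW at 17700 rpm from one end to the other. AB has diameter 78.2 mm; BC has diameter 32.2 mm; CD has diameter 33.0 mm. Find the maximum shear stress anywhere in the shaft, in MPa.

107 MPa

ω = 2π·17700/60 = 1854 rad/s, so T = P/ω = 1300×10³ / 1854 = 701.4 N·m.
Under the same torque, τ_max = 16T/(πd³) is largest where d is smallest — segment BC (d = 32.2 mm).
τ_max = 16·701.4/(π·(0.0322)³) = 1.070×10^8 Pa.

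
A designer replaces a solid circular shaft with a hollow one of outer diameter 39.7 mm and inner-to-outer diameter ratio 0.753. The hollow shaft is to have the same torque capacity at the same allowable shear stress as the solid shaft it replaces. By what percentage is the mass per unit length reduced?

Equal τ_max and T ⇒ the solid shaft needs d_s³ = d_o³(1−k⁴), so d_s = 39.7·(1−0.753⁴)^(1/3) = 34.89 mm.
Area ratio A_h/A_s = d_o²(1−k²)/d_s² = (1−k²)/(1−k⁴)^(2/3) = 0.5608.
Mass saving = 1 − 0.5608 = 43.9 %.

43.9 %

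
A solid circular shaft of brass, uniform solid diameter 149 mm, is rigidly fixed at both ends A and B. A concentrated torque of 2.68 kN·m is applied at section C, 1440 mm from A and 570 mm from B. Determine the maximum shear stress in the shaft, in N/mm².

With uniform GJ and both ends fixed, compatibility θ_AC = θ_CB gives T_A·a = T_B·b, together with T_A + T_B = T₀.
T_A = T₀·b/(a+b) = 2680·570/2010 = 760.0 N·m; T_B = 1920 N·m.
τ in each portion: τ_AC = 1.17×10^6 Pa, τ_CB = 2.96×10^6 Pa; maximum is in CB.
τ_max = T_CB·r/J = 1920·0.0745/4.84×10^-5 = 2.956×10^6 Pa.

2.96 N/mm²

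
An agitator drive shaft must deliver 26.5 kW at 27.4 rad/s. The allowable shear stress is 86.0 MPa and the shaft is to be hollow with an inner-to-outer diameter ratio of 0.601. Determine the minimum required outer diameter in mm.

40.4 mm

ω = 27.4 rad/s, so T = P/ω = 26.5×10³ / 27.40 = 967.2 N·m.
For a hollow shaft with d_i/d_o = 0.601: τ_max = 16T/(π d_o³ (1−k⁴)), so d_o = [16T/(π τ_allow (1−k⁴))]^(1/3) = [16·967.2/(π·8.60×10^7·0.8695)]^(1/3) = 0.04039 m.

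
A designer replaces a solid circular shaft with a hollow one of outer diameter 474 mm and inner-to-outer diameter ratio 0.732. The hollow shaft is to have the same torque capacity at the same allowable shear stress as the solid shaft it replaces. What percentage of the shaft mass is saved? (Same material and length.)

41.8 %

Equal τ_max and T ⇒ the solid shaft needs d_s³ = d_o³(1−k⁴), so d_s = 474·(1−0.732⁴)^(1/3) = 423.4 mm.
Area ratio A_h/A_s = d_o²(1−k²)/d_s² = (1−k²)/(1−k⁴)^(2/3) = 0.5817.
Mass saving = 1 − 0.5817 = 41.8 %.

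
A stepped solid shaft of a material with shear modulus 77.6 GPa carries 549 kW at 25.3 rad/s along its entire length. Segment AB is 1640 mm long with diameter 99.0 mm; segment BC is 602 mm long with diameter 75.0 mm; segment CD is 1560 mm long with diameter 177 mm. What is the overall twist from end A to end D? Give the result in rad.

ω = 25.3 rad/s, so T = P/ω = 549×10³ / 25.30 = 21700 N·m.
J_AB = π(0.0990)⁴/32 = 9.43×10^-6 m⁴; J_BC = π(0.0750)⁴/32 = 3.11×10^-6 m⁴; J_CD = π(0.177)⁴/32 = 9.64×10^-5 m⁴.
θ = (T/G)·Σ L_i/J_i = (21700/77.6×10⁹)·(1.64/9.43×10^-6 + 0.602/3.11×10^-6 + 1.56/9.64×10^-5) = 0.1073 rad.

0.107 rad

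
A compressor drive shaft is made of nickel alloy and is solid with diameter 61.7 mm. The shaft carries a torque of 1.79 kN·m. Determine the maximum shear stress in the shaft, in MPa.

J = πd⁴/32 = π(0.0617)⁴/32 = 1.423×10^-6 m⁴.
τ_max = T·r/J = 1790 × 0.0309 / 1.423×10^-6 = 3.881×10^7 Pa.

38.8 MPa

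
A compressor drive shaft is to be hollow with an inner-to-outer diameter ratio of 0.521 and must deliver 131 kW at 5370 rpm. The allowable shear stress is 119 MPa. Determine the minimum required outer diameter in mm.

22.1 mm

ω = 2π·5370/60 = 562.3 rad/s, so T = P/ω = 131×10³ / 562.3 = 233.0 N·m.
For a hollow shaft with d_i/d_o = 0.521: τ_max = 16T/(π d_o³ (1−k⁴)), so d_o = [16T/(π τ_allow (1−k⁴))]^(1/3) = [16·233.0/(π·1.19×10^8·0.9263)]^(1/3) = 0.02208 m.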